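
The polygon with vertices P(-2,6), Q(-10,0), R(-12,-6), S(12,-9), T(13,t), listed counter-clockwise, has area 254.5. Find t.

1

The doubled signed area Σ (x_i y_{i+1} − x_{i+1} y_i) is linear in t.
With t=0 it equals 495; the coefficient of t is 14 (from the two edges through T).
So 14·t + 495 = 2·254.5 = 509 ⇒ t = 1.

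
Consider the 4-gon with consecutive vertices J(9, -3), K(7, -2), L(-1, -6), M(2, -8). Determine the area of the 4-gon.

22.5

Σ = (3) + (-44) + (20) + (66) = 45
Area = |Σ|/2 = 22.5.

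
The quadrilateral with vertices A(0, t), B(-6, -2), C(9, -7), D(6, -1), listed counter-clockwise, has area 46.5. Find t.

Write out the shoelace sum; only the two edges meeting at A involve t:
2·Area = [(6·t − 0·(-1)) + (0·(-2) − (-6)·t)] + 93
       = 12·t + 93 = 93
⇒ t = 0.

0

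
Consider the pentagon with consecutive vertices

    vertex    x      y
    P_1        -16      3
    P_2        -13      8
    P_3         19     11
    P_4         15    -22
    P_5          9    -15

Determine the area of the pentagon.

603.5

Apply the shoelace formula: 2A = Σ (x_i·y_{i+1} − x_{i+1}·y_i), indices taken mod 5.
Σ = (-89) + (-295) + (-583) + (-27) + (-213) = -1207
Area = |Σ|/2 = 603.5.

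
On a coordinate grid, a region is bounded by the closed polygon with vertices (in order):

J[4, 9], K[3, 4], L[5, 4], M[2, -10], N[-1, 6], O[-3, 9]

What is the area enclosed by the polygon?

64.5

Apply the shoelace (surveyor's) formula: 2A = Σ (x_i·y_{i+1} − x_{i+1}·y_i), indices taken mod 6.
Σ = (-11) + (-8) + (-58) + (2) + (9) + (-63) = -129
Area = |Σ|/2 = 64.5.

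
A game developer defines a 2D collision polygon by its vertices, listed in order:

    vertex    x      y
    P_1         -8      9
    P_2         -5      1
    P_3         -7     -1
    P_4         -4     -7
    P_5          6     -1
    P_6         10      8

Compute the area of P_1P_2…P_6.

Apply the shoelace formula: 2A = Σ (x_i·y_{i+1} − x_{i+1}·y_i), indices taken mod 6.
P_1→P_2: (-8)(1) − (-5)(9) = 37
P_2→P_3: (-5)(-1) − (-7)(1) = 12
P_3→P_4: (-7)(-7) − (-4)(-1) = 45
P_4→P_5: (-4)(-1) − (6)(-7) = 46
P_5→P_6: (6)(8) − (10)(-1) = 58
P_6→P_1: (10)(9) − (-8)(8) = 154
Σ = 352
Area = |Σ|/2 = 176.

176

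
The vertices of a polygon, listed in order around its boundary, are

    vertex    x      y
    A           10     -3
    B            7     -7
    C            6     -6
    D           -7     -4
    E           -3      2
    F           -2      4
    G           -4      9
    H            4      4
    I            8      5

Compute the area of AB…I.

Apply Gauss's area formula: 2A = Σ (x_i·y_{i+1} − x_{i+1}·y_i), indices taken mod 9.
Cross-terms: -49, 0, -66, -26, -8, -2, -52, -12, -74  ⇒  Σ = -289
Area = |Σ|/2 = 144.5.

144.5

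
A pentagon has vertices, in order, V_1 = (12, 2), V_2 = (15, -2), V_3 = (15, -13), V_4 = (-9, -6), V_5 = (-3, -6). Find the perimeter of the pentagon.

|V_1V_2| = √((3)² + (-4)²) = √25 = 5
|V_2V_3| = √((0)² + (-11)²) = √121 = 11
|V_3V_4| = √((-24)² + (7)²) = √625 = 25
|V_4V_5| = √((6)² + (0)²) = √36 = 6
|V_5V_1| = √((15)² + (8)²) = √289 = 17
Perimeter = 5 + 11 + 25 + 6 + 17 = 64.

64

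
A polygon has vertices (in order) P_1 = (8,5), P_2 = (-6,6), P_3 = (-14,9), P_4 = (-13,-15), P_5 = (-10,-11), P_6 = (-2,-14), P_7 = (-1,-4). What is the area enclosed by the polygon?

Σ = (78) + (30) + (327) + (-7) + (118) + (-6) + (27) = 567
Area = |Σ|/2 = 283.5.

283.5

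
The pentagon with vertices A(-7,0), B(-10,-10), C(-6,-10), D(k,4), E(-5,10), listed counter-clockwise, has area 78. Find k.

-1

The doubled signed area Σ (x_i y_{i+1} − x_{i+1} y_i) is linear in k.
With k=0 it equals 176; the coefficient of k is 20 (from the two edges through D).
So 20·k + 176 = 2·78 = 156 ⇒ k = -1.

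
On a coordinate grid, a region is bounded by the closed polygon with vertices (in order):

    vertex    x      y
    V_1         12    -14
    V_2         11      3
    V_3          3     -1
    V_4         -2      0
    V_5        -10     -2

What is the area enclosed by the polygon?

168

Apply the shoelace (surveyor's) formula: 2A = Σ (x_i·y_{i+1} − x_{i+1}·y_i), indices taken mod 5.
Σ = (190) + (-20) + (-2) + (4) + (164) = 336
Area = |Σ|/2 = 168.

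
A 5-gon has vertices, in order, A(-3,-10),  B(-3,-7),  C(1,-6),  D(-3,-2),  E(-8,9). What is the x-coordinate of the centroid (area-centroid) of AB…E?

-11/3

Apply Gauss's area formula. First the cross-terms c_i = x_i·y_{i+1} − x_{i+1}·y_i:
  -9, 25, -20, -43, 107  ⇒  2A = 60, A = 30.
Then Σ (x_i + x_{i+1})·c_i = -660, so x̄ = -660 / (6·30) = -11/3.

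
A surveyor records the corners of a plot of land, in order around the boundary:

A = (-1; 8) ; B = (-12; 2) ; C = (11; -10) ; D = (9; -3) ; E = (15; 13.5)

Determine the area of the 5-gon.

Σ = (94) + (98) + (57) + (166.5) + (133.5) = 549
Area = |Σ|/2 = 274.5.

274.5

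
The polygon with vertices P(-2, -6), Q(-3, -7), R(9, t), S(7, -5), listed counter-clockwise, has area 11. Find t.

The doubled signed area Σ (x_i y_{i+1} − x_{i+1} y_i) is linear in t.
With t=0 it equals -38; the coefficient of t is -10 (from the two edges through R).
So -10·t + -38 = 2·11 = 22 ⇒ t = -6.

-6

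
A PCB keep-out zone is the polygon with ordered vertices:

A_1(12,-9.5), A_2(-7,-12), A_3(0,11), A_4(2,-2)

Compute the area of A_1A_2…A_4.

152.25

A_1→A_2: (12)(-12) − (-7)(-9.5) = -210.5
A_2→A_3: (-7)(11) − (0)(-12) = -77
A_3→A_4: (0)(-2) − (2)(11) = -22
A_4→A_1: (2)(-9.5) − (12)(-2) = 5
Σ = -304.5
Area = |Σ|/2 = 152.25.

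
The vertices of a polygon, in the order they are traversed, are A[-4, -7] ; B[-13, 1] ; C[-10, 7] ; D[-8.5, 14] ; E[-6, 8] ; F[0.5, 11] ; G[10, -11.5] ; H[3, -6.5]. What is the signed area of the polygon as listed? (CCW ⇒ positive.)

-251.875

Σ = (-95) + (-81) + (-80.5) + (16) + (-70) + (-115.75) + (-30.5) + (-47) = -503.75
Signed area = Σ/2 = -251.875 (negative ⇒ clockwise traversal).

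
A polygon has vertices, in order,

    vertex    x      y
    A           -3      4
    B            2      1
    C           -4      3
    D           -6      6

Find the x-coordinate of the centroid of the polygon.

Apply the surveyor's formula. First the cross-terms c_i = x_i·y_{i+1} − x_{i+1}·y_i:
  -11, 10, -6, -6  ⇒  2A = -13, A = -6.5.
Then Σ (x_i + x_{i+1})·c_i = 105, so x̄ = 105 / (6·(-6.5)) = -35/13.

-35/13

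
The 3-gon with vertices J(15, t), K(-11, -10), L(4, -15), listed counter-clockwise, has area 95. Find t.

-6

The doubled signed area Σ (x_i y_{i+1} − x_{i+1} y_i) is linear in t.
With t=0 it equals 280; the coefficient of t is 15 (from the two edges through J).
So 15·t + 280 = 2·95 = 190 ⇒ t = -6.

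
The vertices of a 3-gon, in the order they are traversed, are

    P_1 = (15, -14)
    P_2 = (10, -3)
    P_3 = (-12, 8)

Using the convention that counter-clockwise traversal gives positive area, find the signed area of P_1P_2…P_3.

93.5

P_1→P_2: (15)(-3) − (10)(-14) = 95
P_2→P_3: (10)(8) − (-12)(-3) = 44
P_3→P_1: (-12)(-14) − (15)(8) = 48
Σ = 187
Signed area = Σ/2 = 93.5 (positive ⇒ counter-clockwise traversal).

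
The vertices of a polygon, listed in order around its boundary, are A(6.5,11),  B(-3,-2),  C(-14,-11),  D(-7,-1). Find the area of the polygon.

Apply Gauss's area formula: 2A = Σ (x_i·y_{i+1} − x_{i+1}·y_i), indices taken mod 4.
Cross-terms: 20, 5, -63, -70.5  ⇒  Σ = -108.5
Area = |Σ|/2 = 54.25.

54.25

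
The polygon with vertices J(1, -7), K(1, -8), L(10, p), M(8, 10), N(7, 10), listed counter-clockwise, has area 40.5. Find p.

7

The doubled signed area Σ (x_i y_{i+1} − x_{i+1} y_i) is linear in p.
With p=0 it equals 130; the coefficient of p is -7 (from the two edges through L).
So -7·p + 130 = 2·40.5 = 81 ⇒ p = 7.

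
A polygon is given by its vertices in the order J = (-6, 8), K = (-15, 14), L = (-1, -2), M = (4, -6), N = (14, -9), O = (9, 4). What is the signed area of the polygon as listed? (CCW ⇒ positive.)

Apply the shoelace (surveyor's) formula: 2A = Σ (x_i·y_{i+1} − x_{i+1}·y_i), indices taken mod 6.
Σ = (36) + (44) + (14) + (48) + (137) + (96) = 375
Signed area = Σ/2 = 187.5 (positive ⇒ counter-clockwise traversal).

187.5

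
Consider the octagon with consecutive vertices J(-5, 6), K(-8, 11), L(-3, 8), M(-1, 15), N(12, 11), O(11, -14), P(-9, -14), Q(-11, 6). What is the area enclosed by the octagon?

539.5

Σ = (-7) + (-31) + (-37) + (-191) + (-289) + (-280) + (-208) + (-36) = -1079
Area = |Σ|/2 = 539.5.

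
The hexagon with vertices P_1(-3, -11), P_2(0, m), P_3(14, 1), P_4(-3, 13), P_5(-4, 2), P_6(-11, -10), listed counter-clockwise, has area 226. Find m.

The doubled signed area Σ (x_i y_{i+1} − x_{i+1} y_i) is linear in m.
With m=0 it equals 384; the coefficient of m is -17 (from the two edges through P_2).
So -17·m + 384 = 2·226 = 452 ⇒ m = -4.

-4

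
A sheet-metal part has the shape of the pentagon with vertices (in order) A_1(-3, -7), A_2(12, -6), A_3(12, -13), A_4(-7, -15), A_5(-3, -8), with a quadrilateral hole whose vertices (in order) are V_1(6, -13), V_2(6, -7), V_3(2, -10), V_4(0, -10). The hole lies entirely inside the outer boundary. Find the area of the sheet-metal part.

Outer boundary:
Σ = (102) + (-84) + (-271) + (11) + (-3) = -245
Area = |Σ|/2 = 122.5.
Hole:
Apply the shoelace (surveyor's) formula: 2A = Σ (x_i·y_{i+1} − x_{i+1}·y_i), indices taken mod 4.
Σ = (36) + (-46) + (-20) + (60) = 30
Area = |Σ|/2 = 15.
Net area = 122.5 − 15 = 107.5.

107.5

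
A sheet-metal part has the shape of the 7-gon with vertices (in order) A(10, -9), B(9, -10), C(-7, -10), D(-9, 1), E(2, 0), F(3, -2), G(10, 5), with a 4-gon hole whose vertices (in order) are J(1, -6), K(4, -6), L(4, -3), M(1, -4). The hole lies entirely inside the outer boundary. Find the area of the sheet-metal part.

Outer boundary:
Apply the shoelace formula: 2A = Σ (x_i·y_{i+1} − x_{i+1}·y_i), indices taken mod 7.
Σ = (-19) + (-160) + (-97) + (-2) + (-4) + (35) + (-140) = -387
Area = |Σ|/2 = 193.5.
Hole:
Apply the surveyor's formula: 2A = Σ (x_i·y_{i+1} − x_{i+1}·y_i), indices taken mod 4.
Σ = (18) + (12) + (-13) + (-2) = 15
Area = |Σ|/2 = 7.5.
Net area = 193.5 − 7.5 = 186.

186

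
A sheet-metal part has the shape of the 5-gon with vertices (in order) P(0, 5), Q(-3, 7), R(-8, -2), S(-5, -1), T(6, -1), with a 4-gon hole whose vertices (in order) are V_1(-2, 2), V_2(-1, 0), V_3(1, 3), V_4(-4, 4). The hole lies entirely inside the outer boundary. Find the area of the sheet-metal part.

Outer boundary:
Apply the shoelace formula: 2A = Σ (x_i·y_{i+1} − x_{i+1}·y_i), indices taken mod 5.
Cross-terms: 15, 62, -2, 11, 30  ⇒  Σ = 116
Area = |Σ|/2 = 58.
Hole:
Cross-terms: 2, -3, 16, 0  ⇒  Σ = 15
Area = |Σ|/2 = 7.5.
Net area = 58 − 7.5 = 50.5.

50.5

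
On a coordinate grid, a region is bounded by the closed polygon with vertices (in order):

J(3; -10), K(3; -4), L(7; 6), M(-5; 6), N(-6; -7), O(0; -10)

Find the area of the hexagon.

J→K: (3)(-4) − (3)(-10) = 18
K→L: (3)(6) − (7)(-4) = 46
L→M: (7)(6) − (-5)(6) = 72
M→N: (-5)(-7) − (-6)(6) = 71
N→O: (-6)(-10) − (0)(-7) = 60
O→J: (0)(-10) − (3)(-10) = 30
Σ = 297
Area = |Σ|/2 = 148.5.

148.5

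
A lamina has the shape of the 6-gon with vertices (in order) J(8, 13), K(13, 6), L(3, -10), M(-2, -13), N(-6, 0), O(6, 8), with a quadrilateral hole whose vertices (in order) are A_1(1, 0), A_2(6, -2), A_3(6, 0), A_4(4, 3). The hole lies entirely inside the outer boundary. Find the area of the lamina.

Outer boundary:
Cross-terms: -121, -148, -59, -78, -48, 14  ⇒  Σ = -440
Area = |Σ|/2 = 220.
Hole:
Apply the shoelace (surveyor's) formula: 2A = Σ (x_i·y_{i+1} − x_{i+1}·y_i), indices taken mod 4.
Σ = (-2) + (12) + (18) + (-3) = 25
Area = |Σ|/2 = 12.5.
Net area = 220 − 12.5 = 207.5.

207.5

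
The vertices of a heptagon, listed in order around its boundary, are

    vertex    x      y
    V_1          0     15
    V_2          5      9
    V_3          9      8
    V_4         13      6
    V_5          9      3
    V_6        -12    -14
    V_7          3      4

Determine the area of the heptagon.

116

V_1→V_2: (0)(9) − (5)(15) = -75
V_2→V_3: (5)(8) − (9)(9) = -41
V_3→V_4: (9)(6) − (13)(8) = -50
V_4→V_5: (13)(3) − (9)(6) = -15
V_5→V_6: (9)(-14) − (-12)(3) = -90
V_6→V_7: (-12)(4) − (3)(-14) = -6
V_7→V_1: (3)(15) − (0)(4) = 45
Σ = -232
Area = |Σ|/2 = 116.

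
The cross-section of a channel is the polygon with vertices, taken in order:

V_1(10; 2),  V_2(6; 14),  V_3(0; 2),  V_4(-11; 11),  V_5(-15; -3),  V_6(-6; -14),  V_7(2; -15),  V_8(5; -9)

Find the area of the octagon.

Apply the surveyor's formula: 2A = Σ (x_i·y_{i+1} − x_{i+1}·y_i), indices taken mod 8.
Σ = (128) + (12) + (22) + (198) + (192) + (118) + (57) + (100) = 827
Area = |Σ|/2 = 413.5.

413.5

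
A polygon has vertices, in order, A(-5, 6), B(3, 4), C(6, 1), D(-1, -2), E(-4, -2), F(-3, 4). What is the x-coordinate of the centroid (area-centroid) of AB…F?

Apply Gauss's area formula. First the cross-terms c_i = x_i·y_{i+1} − x_{i+1}·y_i:
  -38, -21, -11, -6, -22, 2  ⇒  2A = -96, A = -48.
Then Σ (x_i + x_{i+1})·c_i = 0, so x̄ = 0 / (6·(-48)) = 0.

0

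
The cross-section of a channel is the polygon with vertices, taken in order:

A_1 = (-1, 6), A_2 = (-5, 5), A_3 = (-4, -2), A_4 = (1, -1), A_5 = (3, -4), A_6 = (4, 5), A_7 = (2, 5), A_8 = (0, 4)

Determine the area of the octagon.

56.5

Apply Gauss's area formula: 2A = Σ (x_i·y_{i+1} − x_{i+1}·y_i), indices taken mod 8.
A_1→A_2: (-1)(5) − (-5)(6) = 25
A_2→A_3: (-5)(-2) − (-4)(5) = 30
A_3→A_4: (-4)(-1) − (1)(-2) = 6
A_4→A_5: (1)(-4) − (3)(-1) = -1
A_5→A_6: (3)(5) − (4)(-4) = 31
A_6→A_7: (4)(5) − (2)(5) = 10
A_7→A_8: (2)(4) − (0)(5) = 8
A_8→A_1: (0)(6) − (-1)(4) = 4
Σ = 113
Area = |Σ|/2 = 56.5.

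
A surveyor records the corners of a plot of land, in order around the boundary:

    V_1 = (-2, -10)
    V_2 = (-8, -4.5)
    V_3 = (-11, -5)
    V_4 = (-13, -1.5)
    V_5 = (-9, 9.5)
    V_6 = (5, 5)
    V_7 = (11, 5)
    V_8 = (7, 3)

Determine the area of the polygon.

Apply Gauss's area formula: 2A = Σ (x_i·y_{i+1} − x_{i+1}·y_i), indices taken mod 8.
Σ = (-71) + (-9.5) + (-48.5) + (-137) + (-92.5) + (-30) + (-2) + (-64) = -454.5
Area = |Σ|/2 = 227.25.

227.25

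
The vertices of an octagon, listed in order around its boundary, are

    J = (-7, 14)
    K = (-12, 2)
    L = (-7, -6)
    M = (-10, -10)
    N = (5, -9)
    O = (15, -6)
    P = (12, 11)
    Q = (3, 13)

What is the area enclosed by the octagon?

494

Apply the shoelace (surveyor's) formula: 2A = Σ (x_i·y_{i+1} − x_{i+1}·y_i), indices taken mod 8.
Σ = (154) + (86) + (10) + (140) + (105) + (237) + (123) + (133) = 988
Area = |Σ|/2 = 494.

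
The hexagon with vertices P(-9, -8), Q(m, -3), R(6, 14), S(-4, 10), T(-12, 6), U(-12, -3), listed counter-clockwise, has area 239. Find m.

The doubled signed area Σ (x_i y_{i+1} − x_{i+1} y_i) is linear in m.
With m=0 it equals 434; the coefficient of m is 22 (from the two edges through Q).
So 22·m + 434 = 2·239 = 478 ⇒ m = 2.

2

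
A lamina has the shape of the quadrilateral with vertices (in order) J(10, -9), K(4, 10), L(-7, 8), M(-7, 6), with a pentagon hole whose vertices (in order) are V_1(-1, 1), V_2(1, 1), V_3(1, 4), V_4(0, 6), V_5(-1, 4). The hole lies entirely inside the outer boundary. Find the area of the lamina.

119.5

Outer boundary:
Apply the shoelace formula: 2A = Σ (x_i·y_{i+1} − x_{i+1}·y_i), indices taken mod 4.
J→K: (10)(10) − (4)(-9) = 136
K→L: (4)(8) − (-7)(10) = 102
L→M: (-7)(6) − (-7)(8) = 14
M→J: (-7)(-9) − (10)(6) = 3
Σ = 255
Area = |Σ|/2 = 127.5.
Hole:
Σ = (-2) + (3) + (6) + (6) + (3) = 16
Area = |Σ|/2 = 8.
Net area = 127.5 − 8 = 119.5.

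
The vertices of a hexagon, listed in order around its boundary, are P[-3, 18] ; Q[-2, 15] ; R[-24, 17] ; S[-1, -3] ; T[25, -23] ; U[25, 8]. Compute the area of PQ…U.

Apply the shoelace (surveyor's) formula: 2A = Σ (x_i·y_{i+1} − x_{i+1}·y_i), indices taken mod 6.
Σ = (-9) + (326) + (89) + (98) + (775) + (474) = 1753
Area = |Σ|/2 = 876.5.

876.5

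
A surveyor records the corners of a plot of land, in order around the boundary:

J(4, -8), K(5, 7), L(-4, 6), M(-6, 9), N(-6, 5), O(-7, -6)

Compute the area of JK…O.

Σ = (68) + (58) + (0) + (24) + (71) + (80) = 301
Area = |Σ|/2 = 150.5.

150.5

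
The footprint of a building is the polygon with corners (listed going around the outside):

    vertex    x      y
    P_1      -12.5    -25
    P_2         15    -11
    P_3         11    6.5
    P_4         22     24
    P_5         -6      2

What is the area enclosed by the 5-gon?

Apply Gauss's area formula: 2A = Σ (x_i·y_{i+1} − x_{i+1}·y_i), indices taken mod 5.
Σ = (512.5) + (218.5) + (121) + (188) + (175) = 1215
Area = |Σ|/2 = 607.5.

607.5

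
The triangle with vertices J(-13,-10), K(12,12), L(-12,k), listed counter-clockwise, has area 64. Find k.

-4

Write out the shoelace sum; only the two edges meeting at L involve k:
2·Area = [(12·k − (-12)·12) + ((-12)·(-10) − (-13)·k)] + -36
       = 25·k + 228 = 128
⇒ k = -4.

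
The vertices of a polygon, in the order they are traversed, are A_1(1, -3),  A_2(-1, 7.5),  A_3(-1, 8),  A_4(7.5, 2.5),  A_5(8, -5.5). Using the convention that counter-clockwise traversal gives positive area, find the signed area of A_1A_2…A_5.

Apply the surveyor's formula: 2A = Σ (x_i·y_{i+1} − x_{i+1}·y_i), indices taken mod 5.
Σ = (4.5) + (-0.5) + (-62.5) + (-61.25) + (-18.5) = -138.25
Signed area = Σ/2 = -69.125 (negative ⇒ clockwise traversal).

-69.125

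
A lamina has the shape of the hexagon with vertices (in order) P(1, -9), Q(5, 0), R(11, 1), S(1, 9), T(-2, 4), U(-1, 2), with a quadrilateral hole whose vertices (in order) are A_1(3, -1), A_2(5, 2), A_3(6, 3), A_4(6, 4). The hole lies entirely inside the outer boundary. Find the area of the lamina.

Outer boundary:
Apply Gauss's area formula: 2A = Σ (x_i·y_{i+1} − x_{i+1}·y_i), indices taken mod 6.
Σ = (45) + (5) + (98) + (22) + (0) + (7) = 177
Area = |Σ|/2 = 88.5.
Hole:
Apply the surveyor's formula: 2A = Σ (x_i·y_{i+1} − x_{i+1}·y_i), indices taken mod 4.
A_1→A_2: (3)(2) − (5)(-1) = 11
A_2→A_3: (5)(3) − (6)(2) = 3
A_3→A_4: (6)(4) − (6)(3) = 6
A_4→A_1: (6)(-1) − (3)(4) = -18
Σ = 2
Area = |Σ|/2 = 1.
Net area = 88.5 − 1 = 87.5.

87.5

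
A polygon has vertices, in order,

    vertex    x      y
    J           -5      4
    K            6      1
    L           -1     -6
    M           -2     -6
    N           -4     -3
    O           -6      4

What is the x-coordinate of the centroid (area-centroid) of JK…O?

-17/21

Apply the shoelace formula. First the cross-terms c_i = x_i·y_{i+1} − x_{i+1}·y_i:
  -29, -35, -6, -18, -34, -4  ⇒  2A = -126, A = -63.
Then Σ (x_i + x_{i+1})·c_i = 306, so x̄ = 306 / (6·(-63)) = -17/21.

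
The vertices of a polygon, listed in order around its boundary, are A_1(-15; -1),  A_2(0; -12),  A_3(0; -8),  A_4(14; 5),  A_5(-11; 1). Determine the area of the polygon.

193.5

Apply the shoelace (surveyor's) formula: 2A = Σ (x_i·y_{i+1} − x_{i+1}·y_i), indices taken mod 5.
A_1→A_2: (-15)(-12) − (0)(-1) = 180
A_2→A_3: (0)(-8) − (0)(-12) = 0
A_3→A_4: (0)(5) − (14)(-8) = 112
A_4→A_5: (14)(1) − (-11)(5) = 69
A_5→A_1: (-11)(-1) − (-15)(1) = 26
Σ = 387
Area = |Σ|/2 = 193.5.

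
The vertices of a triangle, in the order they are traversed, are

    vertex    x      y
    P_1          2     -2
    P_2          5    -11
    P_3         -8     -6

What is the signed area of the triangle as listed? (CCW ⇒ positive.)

-51

Σ = (-12) + (-118) + (28) = -102
Signed area = Σ/2 = -51 (negative ⇒ clockwise traversal).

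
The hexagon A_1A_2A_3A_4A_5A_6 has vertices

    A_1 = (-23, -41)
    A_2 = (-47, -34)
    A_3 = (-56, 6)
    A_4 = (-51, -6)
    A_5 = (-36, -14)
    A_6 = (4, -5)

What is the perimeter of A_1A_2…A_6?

182

|A_1A_2| = √((-24)² + (7)²) = √625 = 25
|A_2A_3| = √((-9)² + (40)²) = √1681 = 41
|A_3A_4| = √((5)² + (-12)²) = √169 = 13
|A_4A_5| = √((15)² + (-8)²) = √289 = 17
|A_5A_6| = √((40)² + (9)²) = √1681 = 41
|A_6A_1| = √((-27)² + (-36)²) = √2025 = 45
Perimeter = 25 + 41 + 13 + 17 + 41 + 45 = 182.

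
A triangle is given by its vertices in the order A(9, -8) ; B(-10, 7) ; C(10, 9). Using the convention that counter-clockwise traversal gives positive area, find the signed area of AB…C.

Σ = (-17) + (-160) + (-161) = -338
Signed area = Σ/2 = -169 (negative ⇒ clockwise traversal).

-169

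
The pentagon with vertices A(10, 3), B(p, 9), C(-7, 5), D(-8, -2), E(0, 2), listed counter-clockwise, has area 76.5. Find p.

-9

Write out the shoelace sum; only the two edges meeting at B involve p:
2·Area = [(10·9 − p·3) + (p·5 − (-7)·9)] + 18
       = 2·p + 171 = 153
⇒ p = -9.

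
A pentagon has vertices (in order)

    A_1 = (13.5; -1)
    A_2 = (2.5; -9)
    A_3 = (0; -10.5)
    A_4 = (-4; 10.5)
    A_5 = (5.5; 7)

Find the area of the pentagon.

Apply the surveyor's formula: 2A = Σ (x_i·y_{i+1} − x_{i+1}·y_i), indices taken mod 5.
Σ = (-119) + (-26.25) + (-42) + (-85.75) + (-100) = -373
Area = |Σ|/2 = 186.5.

186.5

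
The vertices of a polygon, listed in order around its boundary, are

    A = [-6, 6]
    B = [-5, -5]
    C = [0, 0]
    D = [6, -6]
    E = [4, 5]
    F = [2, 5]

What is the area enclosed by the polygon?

83

Apply the surveyor's formula: 2A = Σ (x_i·y_{i+1} − x_{i+1}·y_i), indices taken mod 6.
A→B: (-6)(-5) − (-5)(6) = 60
B→C: (-5)(0) − (0)(-5) = 0
C→D: (0)(-6) − (6)(0) = 0
D→E: (6)(5) − (4)(-6) = 54
E→F: (4)(5) − (2)(5) = 10
F→A: (2)(6) − (-6)(5) = 42
Σ = 166
Area = |Σ|/2 = 83.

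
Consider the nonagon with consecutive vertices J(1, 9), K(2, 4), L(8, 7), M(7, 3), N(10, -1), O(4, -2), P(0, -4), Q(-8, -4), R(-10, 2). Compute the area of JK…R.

153

Σ = (-14) + (-18) + (-25) + (-37) + (-16) + (-16) + (-32) + (-56) + (-92) = -306
Area = |Σ|/2 = 153.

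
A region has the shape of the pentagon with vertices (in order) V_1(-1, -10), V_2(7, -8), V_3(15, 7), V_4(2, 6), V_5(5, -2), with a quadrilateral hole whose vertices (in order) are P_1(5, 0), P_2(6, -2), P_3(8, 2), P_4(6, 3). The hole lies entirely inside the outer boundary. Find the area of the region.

111

Outer boundary:
Apply Gauss's area formula: 2A = Σ (x_i·y_{i+1} − x_{i+1}·y_i), indices taken mod 5.
Σ = (78) + (169) + (76) + (-34) + (-52) = 237
Area = |Σ|/2 = 118.5.
Hole:
Σ = (-10) + (28) + (12) + (-15) = 15
Area = |Σ|/2 = 7.5.
Net area = 118.5 − 7.5 = 111.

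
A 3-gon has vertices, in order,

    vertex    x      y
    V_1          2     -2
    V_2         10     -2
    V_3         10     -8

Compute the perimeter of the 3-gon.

|V_1V_2| = √((8)² + (0)²) = √64 = 8
|V_2V_3| = √((0)² + (-6)²) = √36 = 6
|V_3V_1| = √((-8)² + (6)²) = √100 = 10
Perimeter = 8 + 6 + 10 = 24.

24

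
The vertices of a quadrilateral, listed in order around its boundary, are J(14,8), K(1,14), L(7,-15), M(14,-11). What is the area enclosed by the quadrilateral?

237

Apply the shoelace (surveyor's) formula: 2A = Σ (x_i·y_{i+1} − x_{i+1}·y_i), indices taken mod 4.
Cross-terms: 188, -113, 133, 266  ⇒  Σ = 474
Area = |Σ|/2 = 237.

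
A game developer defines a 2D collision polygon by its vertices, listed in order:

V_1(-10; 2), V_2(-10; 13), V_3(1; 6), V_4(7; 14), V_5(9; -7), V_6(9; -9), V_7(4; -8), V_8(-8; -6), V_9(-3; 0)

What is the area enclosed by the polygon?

Apply the shoelace formula: 2A = Σ (x_i·y_{i+1} − x_{i+1}·y_i), indices taken mod 9.
Σ = (-110) + (-73) + (-28) + (-175) + (-18) + (-36) + (-88) + (-18) + (-6) = -552
Area = |Σ|/2 = 276.

276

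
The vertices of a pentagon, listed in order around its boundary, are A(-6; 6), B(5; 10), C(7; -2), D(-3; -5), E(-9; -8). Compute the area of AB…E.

167

Apply the shoelace (surveyor's) formula: 2A = Σ (x_i·y_{i+1} − x_{i+1}·y_i), indices taken mod 5.
A→B: (-6)(10) − (5)(6) = -90
B→C: (5)(-2) − (7)(10) = -80
C→D: (7)(-5) − (-3)(-2) = -41
D→E: (-3)(-8) − (-9)(-5) = -21
E→A: (-9)(6) − (-6)(-8) = -102
Σ = -334
Area = |Σ|/2 = 167.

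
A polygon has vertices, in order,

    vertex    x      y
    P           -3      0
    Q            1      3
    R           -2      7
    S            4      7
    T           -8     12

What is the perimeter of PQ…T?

|PQ| = √((4)² + (3)²) = √25 = 5
|QR| = √((-3)² + (4)²) = √25 = 5
|RS| = √((6)² + (0)²) = √36 = 6
|ST| = √((-12)² + (5)²) = √169 = 13
|TP| = √((5)² + (-12)²) = √169 = 13
Perimeter = 5 + 5 + 6 + 13 + 13 = 42.

42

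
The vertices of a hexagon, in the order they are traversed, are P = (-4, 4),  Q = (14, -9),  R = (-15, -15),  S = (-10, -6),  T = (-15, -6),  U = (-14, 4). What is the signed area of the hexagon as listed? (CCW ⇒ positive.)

-319.5

Cross-terms: -20, -345, -60, -30, -144, -40  ⇒  Σ = -639
Signed area = Σ/2 = -319.5 (negative ⇒ clockwise traversal).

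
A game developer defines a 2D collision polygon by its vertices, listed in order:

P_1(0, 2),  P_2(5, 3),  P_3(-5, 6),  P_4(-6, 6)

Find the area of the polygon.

14.5

Σ = (-10) + (45) + (6) + (-12) = 29
Area = |Σ|/2 = 14.5.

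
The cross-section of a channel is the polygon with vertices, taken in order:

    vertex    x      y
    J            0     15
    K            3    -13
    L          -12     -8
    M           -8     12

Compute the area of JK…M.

Σ = (-45) + (-180) + (-208) + (-120) = -553
Area = |Σ|/2 = 276.5.

276.5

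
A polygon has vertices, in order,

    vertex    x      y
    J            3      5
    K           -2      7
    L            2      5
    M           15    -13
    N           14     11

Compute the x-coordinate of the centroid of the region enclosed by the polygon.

Apply the shoelace (surveyor's) formula. First the cross-terms c_i = x_i·y_{i+1} − x_{i+1}·y_i:
  31, -24, -101, 347, 37  ⇒  2A = 290, A = 145.
Then Σ (x_i + x_{i+1})·c_i = 9006, so x̄ = 9006 / (6·145) = 1501/145.

1501/145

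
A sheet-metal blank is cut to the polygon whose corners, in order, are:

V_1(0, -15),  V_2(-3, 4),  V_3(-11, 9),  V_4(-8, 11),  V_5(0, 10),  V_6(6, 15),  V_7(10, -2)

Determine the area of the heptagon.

Apply Gauss's area formula: 2A = Σ (x_i·y_{i+1} − x_{i+1}·y_i), indices taken mod 7.
Cross-terms: -45, 17, -49, -80, -60, -162, -150  ⇒  Σ = -529
Area = |Σ|/2 = 264.5.

264.5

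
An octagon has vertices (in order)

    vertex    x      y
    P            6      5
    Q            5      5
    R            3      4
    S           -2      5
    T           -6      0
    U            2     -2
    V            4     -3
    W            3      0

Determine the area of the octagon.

Apply the shoelace (surveyor's) formula: 2A = Σ (x_i·y_{i+1} − x_{i+1}·y_i), indices taken mod 8.
Cross-terms: 5, 5, 23, 30, 12, 2, 9, 15  ⇒  Σ = 101
Area = |Σ|/2 = 50.5.

50.5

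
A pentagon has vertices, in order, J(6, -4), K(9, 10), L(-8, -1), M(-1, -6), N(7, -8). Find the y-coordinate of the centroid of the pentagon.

Apply the shoelace formula. First the cross-terms c_i = x_i·y_{i+1} − x_{i+1}·y_i:
  96, 71, 47, 50, 20  ⇒  2A = 284, A = 142.
Then Σ (y_i + y_{i+1})·c_i = -54, so ȳ = -54 / (6·142) = -9/142.

-9/142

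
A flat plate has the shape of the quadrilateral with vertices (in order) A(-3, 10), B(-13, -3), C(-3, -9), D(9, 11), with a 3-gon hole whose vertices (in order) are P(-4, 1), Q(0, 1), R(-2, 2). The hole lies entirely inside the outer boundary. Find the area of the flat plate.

207

Outer boundary:
Apply the shoelace formula: 2A = Σ (x_i·y_{i+1} − x_{i+1}·y_i), indices taken mod 4.
Σ = (139) + (108) + (48) + (123) = 418
Area = |Σ|/2 = 209.
Hole:
Apply the shoelace formula: 2A = Σ (x_i·y_{i+1} − x_{i+1}·y_i), indices taken mod 3.
Σ = (-4) + (2) + (6) = 4
Area = |Σ|/2 = 2.
Net area = 209 − 2 = 207.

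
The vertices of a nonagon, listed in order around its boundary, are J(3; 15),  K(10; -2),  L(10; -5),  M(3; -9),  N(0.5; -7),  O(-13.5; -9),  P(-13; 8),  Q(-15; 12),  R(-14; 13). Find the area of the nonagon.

456.75

J→K: (3)(-2) − (10)(15) = -156
K→L: (10)(-5) − (10)(-2) = -30
L→M: (10)(-9) − (3)(-5) = -75
M→N: (3)(-7) − (0.5)(-9) = -16.5
N→O: (0.5)(-9) − (-13.5)(-7) = -99
O→P: (-13.5)(8) − (-13)(-9) = -225
P→Q: (-13)(12) − (-15)(8) = -36
Q→R: (-15)(13) − (-14)(12) = -27
R→J: (-14)(15) − (3)(13) = -249
Σ = -913.5
Area = |Σ|/2 = 456.75.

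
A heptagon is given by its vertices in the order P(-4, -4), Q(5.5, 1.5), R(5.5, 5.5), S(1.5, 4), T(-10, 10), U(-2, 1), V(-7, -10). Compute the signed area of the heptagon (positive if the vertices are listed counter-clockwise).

Apply the shoelace formula: 2A = Σ (x_i·y_{i+1} − x_{i+1}·y_i), indices taken mod 7.
Σ = (16) + (22) + (13.75) + (55) + (10) + (27) + (-12) = 131.75
Signed area = Σ/2 = 65.875 (positive ⇒ counter-clockwise traversal).

65.875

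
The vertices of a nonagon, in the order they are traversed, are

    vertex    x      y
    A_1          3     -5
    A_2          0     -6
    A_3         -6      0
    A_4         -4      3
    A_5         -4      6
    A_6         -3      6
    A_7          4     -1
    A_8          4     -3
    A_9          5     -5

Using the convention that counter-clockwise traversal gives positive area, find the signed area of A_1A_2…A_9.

-67

Σ = (-18) + (-36) + (-18) + (-12) + (-6) + (-21) + (-8) + (-5) + (-10) = -134
Signed area = Σ/2 = -67 (negative ⇒ clockwise traversal).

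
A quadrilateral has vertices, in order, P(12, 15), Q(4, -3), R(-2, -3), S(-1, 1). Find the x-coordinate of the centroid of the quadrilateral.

Apply the surveyor's formula. First the cross-terms c_i = x_i·y_{i+1} − x_{i+1}·y_i:
  -96, -18, -5, -27  ⇒  2A = -146, A = -73.
Then Σ (x_i + x_{i+1})·c_i = -1854, so x̄ = -1854 / (6·(-73)) = 309/73.

309/73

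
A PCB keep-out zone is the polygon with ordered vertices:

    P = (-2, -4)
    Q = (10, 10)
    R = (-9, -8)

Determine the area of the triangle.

25

Σ = (20) + (10) + (20) = 50
Area = |Σ|/2 = 25.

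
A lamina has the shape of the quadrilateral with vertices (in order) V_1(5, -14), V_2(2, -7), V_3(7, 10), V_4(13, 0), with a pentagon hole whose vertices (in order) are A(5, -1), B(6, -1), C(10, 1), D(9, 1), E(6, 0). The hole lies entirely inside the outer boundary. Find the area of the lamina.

122

Outer boundary:
Apply the shoelace formula: 2A = Σ (x_i·y_{i+1} − x_{i+1}·y_i), indices taken mod 4.
Cross-terms: -7, 69, -130, -182  ⇒  Σ = -250
Area = |Σ|/2 = 125.
Hole:
Apply the shoelace formula: 2A = Σ (x_i·y_{i+1} − x_{i+1}·y_i), indices taken mod 5.
Σ = (1) + (16) + (1) + (-6) + (-6) = 6
Area = |Σ|/2 = 3.
Net area = 125 − 3 = 122.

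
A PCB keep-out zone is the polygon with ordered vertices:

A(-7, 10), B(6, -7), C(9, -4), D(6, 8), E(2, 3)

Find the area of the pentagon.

Apply Gauss's area formula: 2A = Σ (x_i·y_{i+1} − x_{i+1}·y_i), indices taken mod 5.
Σ = (-11) + (39) + (96) + (2) + (41) = 167
Area = |Σ|/2 = 83.5.

83.5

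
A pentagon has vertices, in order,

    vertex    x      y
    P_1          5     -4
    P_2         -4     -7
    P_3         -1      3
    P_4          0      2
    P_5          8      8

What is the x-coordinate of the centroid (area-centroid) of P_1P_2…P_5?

509/240

Apply the surveyor's formula. First the cross-terms c_i = x_i·y_{i+1} − x_{i+1}·y_i:
  -51, -19, -2, -16, -72  ⇒  2A = -160, A = -80.
Then Σ (x_i + x_{i+1})·c_i = -1018, so x̄ = -1018 / (6·(-80)) = 509/240.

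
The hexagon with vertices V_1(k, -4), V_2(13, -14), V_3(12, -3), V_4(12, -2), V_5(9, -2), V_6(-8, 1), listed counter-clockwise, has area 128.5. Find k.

-3

Write out the shoelace sum; only the two edges meeting at V_1 involve k:
2·Area = [((-8)·(-4) − k·1) + (k·(-14) − 13·(-4))] + 128
       = -15·k + 212 = 257
⇒ k = -3.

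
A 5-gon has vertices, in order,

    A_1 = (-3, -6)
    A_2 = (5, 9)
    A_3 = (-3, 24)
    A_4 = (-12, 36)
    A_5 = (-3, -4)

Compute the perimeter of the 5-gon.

|A_1A_2| = √((8)² + (15)²) = √289 = 17
|A_2A_3| = √((-8)² + (15)²) = √289 = 17
|A_3A_4| = √((-9)² + (12)²) = √225 = 15
|A_4A_5| = √((9)² + (-40)²) = √1681 = 41
|A_5A_1| = √((0)² + (-2)²) = √4 = 2
Perimeter = 17 + 17 + 15 + 41 + 2 = 92.

92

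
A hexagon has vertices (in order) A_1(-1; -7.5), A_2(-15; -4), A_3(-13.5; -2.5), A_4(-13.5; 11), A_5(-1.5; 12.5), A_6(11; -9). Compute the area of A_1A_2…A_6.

Cross-terms: -108.5, -16.5, -182.25, -152.25, -124, -91.5  ⇒  Σ = -675
Area = |Σ|/2 = 337.5.

337.5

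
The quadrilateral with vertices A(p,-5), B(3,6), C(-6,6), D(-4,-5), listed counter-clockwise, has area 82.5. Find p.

2

Write out the shoelace sum; only the two edges meeting at A involve p:
2·Area = [((-4)·(-5) − p·(-5)) + (p·6 − 3·(-5))] + 108
       = 11·p + 143 = 165
⇒ p = 2.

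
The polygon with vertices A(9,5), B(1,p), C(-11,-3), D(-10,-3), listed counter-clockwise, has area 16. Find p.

3

Write out the shoelace sum; only the two edges meeting at B involve p:
2·Area = [(9·p − 1·5) + (1·(-3) − (-11)·p)] + -20
       = 20·p + -28 = 32
⇒ p = 3.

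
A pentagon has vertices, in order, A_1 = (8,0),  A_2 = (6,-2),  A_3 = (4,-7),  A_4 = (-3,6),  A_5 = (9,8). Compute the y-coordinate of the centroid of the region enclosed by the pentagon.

47/21

Apply Gauss's area formula. First the cross-terms c_i = x_i·y_{i+1} − x_{i+1}·y_i:
  -16, -34, 3, -78, -64  ⇒  2A = -189, A = -94.5.
Then Σ (y_i + y_{i+1})·c_i = -1269, so ȳ = -1269 / (6·(-94.5)) = 47/21.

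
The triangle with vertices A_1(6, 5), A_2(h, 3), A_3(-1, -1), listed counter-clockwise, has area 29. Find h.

Write out the shoelace sum; only the two edges meeting at A_2 involve h:
2·Area = [(6·3 − h·5) + (h·(-1) − (-1)·3)] + 1
       = -6·h + 22 = 58
⇒ h = -6.

-6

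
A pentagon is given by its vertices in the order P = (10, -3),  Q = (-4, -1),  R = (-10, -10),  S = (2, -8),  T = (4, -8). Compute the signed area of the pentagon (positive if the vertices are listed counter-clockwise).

96

P→Q: (10)(-1) − (-4)(-3) = -22
Q→R: (-4)(-10) − (-10)(-1) = 30
R→S: (-10)(-8) − (2)(-10) = 100
S→T: (2)(-8) − (4)(-8) = 16
T→P: (4)(-3) − (10)(-8) = 68
Σ = 192
Signed area = Σ/2 = 96 (positive ⇒ counter-clockwise traversal).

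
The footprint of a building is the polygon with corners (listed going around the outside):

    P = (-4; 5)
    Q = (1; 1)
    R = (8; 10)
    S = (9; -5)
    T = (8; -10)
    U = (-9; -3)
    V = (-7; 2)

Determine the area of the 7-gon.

Apply the shoelace (surveyor's) formula: 2A = Σ (x_i·y_{i+1} − x_{i+1}·y_i), indices taken mod 7.
Σ = (-9) + (2) + (-130) + (-50) + (-114) + (-39) + (-27) = -367
Area = |Σ|/2 = 183.5.

183.5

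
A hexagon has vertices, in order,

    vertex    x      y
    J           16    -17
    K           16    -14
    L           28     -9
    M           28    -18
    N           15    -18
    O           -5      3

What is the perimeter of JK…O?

96

|JK| = √((0)² + (3)²) = √9 = 3
|KL| = √((12)² + (5)²) = √169 = 13
|LM| = √((0)² + (-9)²) = √81 = 9
|MN| = √((-13)² + (0)²) = √169 = 13
|NO| = √((-20)² + (21)²) = √841 = 29
|OJ| = √((21)² + (-20)²) = √841 = 29
Perimeter = 3 + 13 + 9 + 13 + 29 + 29 = 96.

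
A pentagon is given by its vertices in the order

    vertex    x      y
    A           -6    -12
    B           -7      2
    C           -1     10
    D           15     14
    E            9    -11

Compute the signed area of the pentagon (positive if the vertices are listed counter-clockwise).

A→B: (-6)(2) − (-7)(-12) = -96
B→C: (-7)(10) − (-1)(2) = -68
C→D: (-1)(14) − (15)(10) = -164
D→E: (15)(-11) − (9)(14) = -291
E→A: (9)(-12) − (-6)(-11) = -174
Σ = -793
Signed area = Σ/2 = -396.5 (negative ⇒ clockwise traversal).

-396.5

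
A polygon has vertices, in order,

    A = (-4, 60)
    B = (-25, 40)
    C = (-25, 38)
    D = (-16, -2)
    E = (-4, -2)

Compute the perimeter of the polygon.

146

|AB| = √((-21)² + (-20)²) = √841 = 29
|BC| = √((0)² + (-2)²) = √4 = 2
|CD| = √((9)² + (-40)²) = √1681 = 41
|DE| = √((12)² + (0)²) = √144 = 12
|EA| = √((0)² + (62)²) = √3844 = 62
Perimeter = 29 + 2 + 41 + 12 + 62 = 146.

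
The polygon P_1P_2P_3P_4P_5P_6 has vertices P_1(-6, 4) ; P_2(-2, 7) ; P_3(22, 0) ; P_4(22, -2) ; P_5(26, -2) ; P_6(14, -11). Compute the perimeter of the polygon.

|P_1P_2| = √((4)² + (3)²) = √25 = 5
|P_2P_3| = √((24)² + (-7)²) = √625 = 25
|P_3P_4| = √((0)² + (-2)²) = √4 = 2
|P_4P_5| = √((4)² + (0)²) = √16 = 4
|P_5P_6| = √((-12)² + (-9)²) = √225 = 15
|P_6P_1| = √((-20)² + (15)²) = √625 = 25
Perimeter = 5 + 25 + 2 + 4 + 15 + 25 = 76.

76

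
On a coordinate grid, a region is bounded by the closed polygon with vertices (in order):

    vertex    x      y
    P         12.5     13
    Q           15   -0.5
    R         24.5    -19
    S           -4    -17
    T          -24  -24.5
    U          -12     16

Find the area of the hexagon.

1155.25

Σ = (-201.25) + (-272.75) + (-492.5) + (-310) + (-678) + (-356) = -2310.5
Area = |Σ|/2 = 1155.25.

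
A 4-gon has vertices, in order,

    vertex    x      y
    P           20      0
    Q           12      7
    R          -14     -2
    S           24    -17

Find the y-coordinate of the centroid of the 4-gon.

Apply the shoelace formula. First the cross-terms c_i = x_i·y_{i+1} − x_{i+1}·y_i:
  140, 74, 286, 340  ⇒  2A = 840, A = 420.
Then Σ (y_i + y_{i+1})·c_i = -9864, so ȳ = -9864 / (6·420) = -137/35.

-137/35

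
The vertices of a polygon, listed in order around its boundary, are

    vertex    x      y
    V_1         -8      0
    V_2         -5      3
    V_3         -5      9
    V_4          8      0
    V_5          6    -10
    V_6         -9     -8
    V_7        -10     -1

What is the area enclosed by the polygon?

211.5

Apply the surveyor's formula: 2A = Σ (x_i·y_{i+1} − x_{i+1}·y_i), indices taken mod 7.
V_1→V_2: (-8)(3) − (-5)(0) = -24
V_2→V_3: (-5)(9) − (-5)(3) = -30
V_3→V_4: (-5)(0) − (8)(9) = -72
V_4→V_5: (8)(-10) − (6)(0) = -80
V_5→V_6: (6)(-8) − (-9)(-10) = -138
V_6→V_7: (-9)(-1) − (-10)(-8) = -71
V_7→V_1: (-10)(0) − (-8)(-1) = -8
Σ = -423
Area = |Σ|/2 = 211.5.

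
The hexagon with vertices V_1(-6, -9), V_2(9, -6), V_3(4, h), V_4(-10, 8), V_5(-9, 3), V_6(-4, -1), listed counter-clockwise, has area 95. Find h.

-4

The doubled signed area Σ (x_i y_{i+1} − x_{i+1} y_i) is linear in h.
With h=0 it equals 266; the coefficient of h is 19 (from the two edges through V_3).
So 19·h + 266 = 2·95 = 190 ⇒ h = -4.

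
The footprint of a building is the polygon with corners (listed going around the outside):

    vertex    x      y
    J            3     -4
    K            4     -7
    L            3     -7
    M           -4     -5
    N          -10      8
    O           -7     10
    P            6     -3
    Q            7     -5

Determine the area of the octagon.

Σ = (-5) + (-7) + (-43) + (-82) + (-44) + (-39) + (-9) + (-13) = -242
Area = |Σ|/2 = 121.

121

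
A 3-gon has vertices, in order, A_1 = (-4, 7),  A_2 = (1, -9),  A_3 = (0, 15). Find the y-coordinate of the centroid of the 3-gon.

13/3

Apply the surveyor's formula. First the cross-terms c_i = x_i·y_{i+1} − x_{i+1}·y_i:
  29, 15, 60  ⇒  2A = 104, A = 52.
Then Σ (y_i + y_{i+1})·c_i = 1352, so ȳ = 1352 / (6·52) = 13/3.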